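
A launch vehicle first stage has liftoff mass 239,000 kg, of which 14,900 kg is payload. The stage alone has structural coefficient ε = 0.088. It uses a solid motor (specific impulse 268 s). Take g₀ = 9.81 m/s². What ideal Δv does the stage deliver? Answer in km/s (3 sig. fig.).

Δv ≈ 5.08 km/s

Stage wet mass = m₀ − payload = 239,000 − 14,900 = 224,100 kg.
Stage dry mass = ε × stage wet mass = 0.088 × 224,100 = 19,720.8 kg.
Burnout mass m_f = stage dry + payload = 19,720.8 + 14,900 = 34,620.8 kg.
v_e = Isp · g₀ = 268 × 9.81 = 2629.1 m/s.
By the Tsiolkovsky rocket equation, Δv = v_e · ln(239,000/34,620.8) = 2629.1 × ln(6.903) = 2629.1 × 1.9320 ≈ 5079 m/s.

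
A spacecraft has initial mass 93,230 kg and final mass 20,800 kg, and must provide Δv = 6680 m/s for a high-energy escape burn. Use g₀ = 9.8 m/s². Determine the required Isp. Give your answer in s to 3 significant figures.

Isp ≈ 454 s

ln(m₀/m_f) = ln(93230/20800) = ln(4.482) = 1.5001.
Rocket equation: v_e = Δv / ln(m₀/m_f) = 6680 / 1.5001 = 4453.0 m/s.
Isp = v_e / g₀ = 4453.0 / 9.8 = 454.4 s.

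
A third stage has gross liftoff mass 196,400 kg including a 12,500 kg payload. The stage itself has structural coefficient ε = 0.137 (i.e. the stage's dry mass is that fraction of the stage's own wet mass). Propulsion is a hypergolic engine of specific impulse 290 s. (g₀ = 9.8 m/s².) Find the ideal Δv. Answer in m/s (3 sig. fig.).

Stage wet mass = m₀ − payload = 196,400 − 12,500 = 183,900 kg.
Stage dry mass = ε × stage wet mass = 0.137 × 183,900 = 25,194.3 kg.
Burnout mass m_f = stage dry + payload = 25,194.3 + 12,500 = 37,694.3 kg.
v_e = Isp · g₀ = 290 × 9.8 = 2842.0 m/s.
Using Δv = v_e ln(m₀/m_f): Δv = v_e · ln(196,400/37,694.3) = 2842.0 × ln(5.21) = 2842.0 × 1.6506 ≈ 4691 m/s.

Δv ≈ 4690 m/s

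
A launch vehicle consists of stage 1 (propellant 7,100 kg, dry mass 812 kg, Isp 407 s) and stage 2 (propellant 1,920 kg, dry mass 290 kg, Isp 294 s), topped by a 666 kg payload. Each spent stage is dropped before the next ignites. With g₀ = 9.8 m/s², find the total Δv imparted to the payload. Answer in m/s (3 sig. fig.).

Ignition mass of stage 1 = 7,100+812 + 1,920+290 + 666 = 10,788 kg.
Stage 1: m₀ = 10,788 kg, m_f = 10,788 − 7,100 = 3,688 kg; Δv = 407×9.8×ln(2.925) = 3988.6×1.0734 ≈ 4281 m/s.
Stage 2: m₀ = 2,876 kg, m_f = 2,876 − 1,920 = 956 kg; Δv = 294×9.8×ln(3.008) = 2881.2×1.1014 ≈ 3173 m/s.
Total Δv = 4281 + 3173 = 7454 m/s.

Δv ≈ 7450 m/s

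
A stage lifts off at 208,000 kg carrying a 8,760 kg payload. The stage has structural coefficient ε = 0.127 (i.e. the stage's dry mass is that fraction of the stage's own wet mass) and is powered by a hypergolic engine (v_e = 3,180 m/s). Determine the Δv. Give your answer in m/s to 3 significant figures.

Stage wet mass = m₀ − payload = 208,000 − 8,760 = 199,240 kg.
Stage dry mass = ε × stage wet mass = 0.127 × 199,240 = 25,303.5 kg.
Burnout mass m_f = stage dry + payload = 25,303.5 + 8,760 = 34,063.5 kg.
Δv = v_e · ln(208,000/34,063.5) = 3180.0 × ln(6.106) = 3180.0 × 1.8093 ≈ 5754 m/s.

Δv ≈ 5750 m/s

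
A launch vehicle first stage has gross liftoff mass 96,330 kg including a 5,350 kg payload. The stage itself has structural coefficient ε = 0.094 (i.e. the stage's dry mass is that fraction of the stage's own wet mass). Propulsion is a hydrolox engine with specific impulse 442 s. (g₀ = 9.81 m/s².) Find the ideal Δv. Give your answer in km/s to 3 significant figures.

Δv ≈ 8.39 km/s

Stage wet mass = m₀ − payload = 96,330 − 5,350 = 90,980 kg.
Stage dry mass = ε × stage wet mass = 0.094 × 90,980 = 8,552.12 kg.
Burnout mass m_f = stage dry + payload = 8,552.12 + 5,350 = 13,902.12 kg.
v_e = Isp · g₀ = 442 × 9.81 = 4336.0 m/s.
Δv = v_e · ln(96,330/13,902.12) = 4336.0 × ln(6.929) = 4336.0 × 1.9357 ≈ 8393 m/s.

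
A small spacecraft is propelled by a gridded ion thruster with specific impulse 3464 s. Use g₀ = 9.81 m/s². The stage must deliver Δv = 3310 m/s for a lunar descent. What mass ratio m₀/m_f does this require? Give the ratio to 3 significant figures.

v_e = Isp · g₀ = 3464 × 9.81 = 33981.8 m/s.
m₀/m_f = exp(Δv / v_e) = exp(3310 / 33981.8) = exp(0.0974) = 1.1023.

mass ratio ≈ 1.10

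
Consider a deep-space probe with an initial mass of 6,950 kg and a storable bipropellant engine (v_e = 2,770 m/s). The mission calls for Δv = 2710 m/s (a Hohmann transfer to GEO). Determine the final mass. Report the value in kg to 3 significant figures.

Using Δv = v_e ln(m₀/m_f): m₀/m_f = exp(Δv / v_e) = exp(2710 / 2770.0) = exp(0.9783) = 2.6600.
m_f = m₀ / 2.6600 = 6,950 / 2.6600 = 2,612.78 kg.

final mass ≈ 2610 kg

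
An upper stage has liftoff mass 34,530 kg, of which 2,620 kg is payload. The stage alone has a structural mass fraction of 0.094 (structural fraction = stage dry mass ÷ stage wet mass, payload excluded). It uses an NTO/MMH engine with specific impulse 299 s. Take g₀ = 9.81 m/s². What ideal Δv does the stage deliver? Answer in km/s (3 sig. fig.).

Δv ≈ 5.33 km/s

Stage wet mass = m₀ − payload = 34,530 − 2,620 = 31,910 kg.
Stage dry mass = ε × stage wet mass = 0.094 × 31,910 = 2,999.54 kg.
Burnout mass m_f = stage dry + payload = 2,999.54 + 2,620 = 5,619.54 kg.
v_e = Isp · g₀ = 299 × 9.81 = 2933.2 m/s.
Δv = v_e · ln(34,530/5,619.54) = 2933.2 × ln(6.145) = 2933.2 × 1.8156 ≈ 5325 m/s.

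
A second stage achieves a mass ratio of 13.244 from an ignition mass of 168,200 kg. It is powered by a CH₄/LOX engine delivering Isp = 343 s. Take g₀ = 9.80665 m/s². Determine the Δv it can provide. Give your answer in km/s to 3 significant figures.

Δv ≈ 8.69 km/s

v_e = Isp · g₀ = 343 × 9.80665 = 3363.7 m/s.
By the Tsiolkovsky rocket equation, Δv = v_e · ln(13.244) = 3363.7 × 2.5835 ≈ 8690.2 m/s.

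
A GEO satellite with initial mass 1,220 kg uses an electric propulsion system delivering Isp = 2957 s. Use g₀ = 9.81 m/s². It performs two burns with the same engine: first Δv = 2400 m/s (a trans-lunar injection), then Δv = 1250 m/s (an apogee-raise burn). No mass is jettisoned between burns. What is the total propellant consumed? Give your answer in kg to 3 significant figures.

total propellant consumed ≈ 144 kg

v_e = Isp · g₀ = 2957 × 9.81 = 29008.2 m/s.
After the first burn: m = 1220 × exp(−2400/29008.2) = 1220 × 0.92059 = 1,123.12 kg.
After the second burn: m = 1,123.12 × exp(−1250/29008.2) = 1,123.12 × 0.95782 = 1,075.75 kg.
Total propellant = m₀ − m_final = 1220 − 1,075.75 = 144.25 kg.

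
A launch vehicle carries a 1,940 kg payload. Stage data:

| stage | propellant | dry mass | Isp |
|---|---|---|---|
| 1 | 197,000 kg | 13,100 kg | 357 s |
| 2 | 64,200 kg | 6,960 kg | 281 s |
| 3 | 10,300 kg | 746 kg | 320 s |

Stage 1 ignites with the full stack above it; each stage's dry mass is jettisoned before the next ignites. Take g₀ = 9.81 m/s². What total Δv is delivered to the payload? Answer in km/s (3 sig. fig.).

Ignition mass of stage 1 = 197,000+13,100 + 64,200+6,960 + 10,300+746 + 1,940 = 294,246 kg.
Stage 1: m₀ = 294,246 kg, m_f = 294,246 − 197,000 = 97,246 kg; Δv = 357×9.81×ln(3.026) = 3502.2×1.1072 ≈ 3878 m/s.
Stage 2: m₀ = 84,146 kg, m_f = 84,146 − 64,200 = 19,946 kg; Δv = 281×9.81×ln(4.219) = 2756.6×1.4395 ≈ 3968 m/s.
Stage 3: m₀ = 12,986 kg, m_f = 12,986 − 10,300 = 2,686 kg; Δv = 320×9.81×ln(4.835) = 3139.2×1.5758 ≈ 4947 m/s.
Total Δv = 3878 + 3968 + 4947 = 12793 m/s.

Δv ≈ 12.8 km/s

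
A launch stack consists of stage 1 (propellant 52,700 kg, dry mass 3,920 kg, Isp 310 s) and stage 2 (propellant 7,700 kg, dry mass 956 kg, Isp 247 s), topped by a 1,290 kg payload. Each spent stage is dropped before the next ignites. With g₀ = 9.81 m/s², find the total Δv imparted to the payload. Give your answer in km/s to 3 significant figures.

Ignition mass of stage 1 = 52,700+3,920 + 7,700+956 + 1,290 = 66,566 kg.
Stage 1: m₀ = 66,566 kg, m_f = 66,566 − 52,700 = 13,866 kg; Δv = 310×9.81×ln(4.801) = 3041.1×1.5688 ≈ 4771 m/s.
Stage 2: m₀ = 9,946 kg, m_f = 9,946 − 7,700 = 2,246 kg; Δv = 247×9.81×ln(4.428) = 2423.1×1.4880 ≈ 3606 m/s.
Total Δv = 4771 + 3606 = 8377 m/s.

Δv ≈ 8.38 km/s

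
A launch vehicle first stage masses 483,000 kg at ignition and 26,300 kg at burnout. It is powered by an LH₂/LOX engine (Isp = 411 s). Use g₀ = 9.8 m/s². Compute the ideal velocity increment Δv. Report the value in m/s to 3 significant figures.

Δv ≈ 11700 m/s

v_e = Isp · g₀ = 411 × 9.8 = 4027.8 m/s.
Using Δv = v_e ln(m₀/m_f): Δv = v_e · ln(m₀/m_f) = 4027.8 × ln(18.37) = 4027.8 × 2.9104 ≈ 11722.7 m/s.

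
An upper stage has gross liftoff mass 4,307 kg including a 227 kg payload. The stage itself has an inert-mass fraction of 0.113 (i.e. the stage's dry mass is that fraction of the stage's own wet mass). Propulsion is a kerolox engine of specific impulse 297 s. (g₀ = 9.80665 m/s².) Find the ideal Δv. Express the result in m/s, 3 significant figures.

Δv ≈ 5340 m/s

Stage wet mass = m₀ − payload = 4,307 − 227 = 4,080 kg.
Stage dry mass = ε × stage wet mass = 0.113 × 4,080 = 461.04 kg.
Burnout mass m_f = stage dry + payload = 461.04 + 227 = 688.04 kg.
v_e = Isp · g₀ = 297 × 9.80665 = 2912.6 m/s.
By the Tsiolkovsky rocket equation, Δv = v_e · ln(4,307/688.04) = 2912.6 × ln(6.26) = 2912.6 × 1.8341 ≈ 5342 m/s.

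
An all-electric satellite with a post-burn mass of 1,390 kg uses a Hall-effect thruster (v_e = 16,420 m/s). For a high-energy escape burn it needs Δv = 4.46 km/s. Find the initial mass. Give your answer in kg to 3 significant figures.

initial mass ≈ 1820 kg

From the ideal rocket equation, m₀/m_f = exp(Δv / v_e) = exp(4460 / 16420.0) = exp(0.2716) = 1.3121.
m₀ = m_f × 1.3121 = 1,390 × 1.3121 = 1,823.82 kg.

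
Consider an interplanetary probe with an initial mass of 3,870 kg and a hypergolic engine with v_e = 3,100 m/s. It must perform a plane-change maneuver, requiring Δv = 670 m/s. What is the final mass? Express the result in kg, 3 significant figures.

Rocket equation: m₀/m_f = exp(Δv / v_e) = exp(670 / 3100.0) = exp(0.2161) = 1.2413.
m_f = m₀ / 1.2413 = 3,870 / 1.2413 = 3,117.7 kg.

final mass ≈ 3120 kg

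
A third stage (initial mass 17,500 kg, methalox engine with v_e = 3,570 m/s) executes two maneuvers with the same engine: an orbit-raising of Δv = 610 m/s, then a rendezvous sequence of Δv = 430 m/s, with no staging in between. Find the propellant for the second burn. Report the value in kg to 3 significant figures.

propellant for the second burn ≈ 1670 kg

After the first burn: m = 17500 × exp(−610/3570.0) = 17500 × 0.84293 = 14,751.3 kg.
After the second burn: m = 14,751.3 × exp(−430/3570.0) = 14,751.3 × 0.88652 = 13,077.3 kg.
Second-burn propellant = 14,751.3 − 13,077.3 = 1,674 kg.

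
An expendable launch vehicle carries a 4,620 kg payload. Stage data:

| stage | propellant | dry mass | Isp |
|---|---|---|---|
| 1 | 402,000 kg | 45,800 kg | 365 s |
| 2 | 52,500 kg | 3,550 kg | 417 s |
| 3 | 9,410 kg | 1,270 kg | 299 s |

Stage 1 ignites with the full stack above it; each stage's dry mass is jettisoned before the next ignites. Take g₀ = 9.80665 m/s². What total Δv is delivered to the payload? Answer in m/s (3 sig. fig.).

Δv ≈ 13600 m/s

Ignition mass of stage 1 = 402,000+45,800 + 52,500+3,550 + 9,410+1,270 + 4,620 = 519,150 kg.
Stage 1: m₀ = 519,150 kg, m_f = 519,150 − 402,000 = 117,150 kg; Δv = 365×9.80665×ln(4.431) = 3579.4×1.4887 ≈ 5329 m/s.
Stage 2: m₀ = 71,350 kg, m_f = 71,350 − 52,500 = 18,850 kg; Δv = 417×9.80665×ln(3.785) = 4089.4×1.3311 ≈ 5443 m/s.
Stage 3: m₀ = 15,300 kg, m_f = 15,300 − 9,410 = 5,890 kg; Δv = 299×9.80665×ln(2.598) = 2932.2×0.9546 ≈ 2799 m/s.
Total Δv = 5329 + 5443 + 2799 = 13571 m/s.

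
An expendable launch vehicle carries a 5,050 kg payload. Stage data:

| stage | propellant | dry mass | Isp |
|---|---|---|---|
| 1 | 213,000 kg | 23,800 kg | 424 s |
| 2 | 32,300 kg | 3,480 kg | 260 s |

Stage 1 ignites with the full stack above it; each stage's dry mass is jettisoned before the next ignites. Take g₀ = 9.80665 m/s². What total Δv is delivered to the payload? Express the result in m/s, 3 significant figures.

Δv ≈ 10100 m/s

Ignition mass of stage 1 = 213,000+23,800 + 32,300+3,480 + 5,050 = 277,630 kg.
Stage 1: m₀ = 277,630 kg, m_f = 277,630 − 213,000 = 64,630 kg; Δv = 424×9.80665×ln(4.296) = 4158.0×1.4576 ≈ 6061 m/s.
Stage 2: m₀ = 40,830 kg, m_f = 40,830 − 32,300 = 8,530 kg; Δv = 260×9.80665×ln(4.787) = 2549.7×1.5658 ≈ 3992 m/s.
Total Δv = 6061 + 3992 = 10053 m/s.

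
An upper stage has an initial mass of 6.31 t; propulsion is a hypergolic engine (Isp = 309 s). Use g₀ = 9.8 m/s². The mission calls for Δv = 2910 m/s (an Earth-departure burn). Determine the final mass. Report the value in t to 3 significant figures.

v_e = Isp · g₀ = 309 × 9.8 = 3028.2 m/s.
m₀/m_f = exp(Δv / v_e) = exp(2910 / 3028.2) = exp(0.9610) = 2.6142.
m_f = m₀ / 2.6142 = 6.31 / 2.6142 = 2.41374 t.

final mass ≈ 2.41 t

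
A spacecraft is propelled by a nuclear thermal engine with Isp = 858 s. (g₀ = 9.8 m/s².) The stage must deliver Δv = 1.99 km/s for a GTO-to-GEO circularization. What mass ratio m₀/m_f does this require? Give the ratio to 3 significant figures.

mass ratio ≈ 1.27

v_e = Isp · g₀ = 858 × 9.8 = 8408.4 m/s.
Using Δv = v_e ln(m₀/m_f): m₀/m_f = exp(Δv / v_e) = exp(1990 / 8408.4) = exp(0.2367) = 1.2670.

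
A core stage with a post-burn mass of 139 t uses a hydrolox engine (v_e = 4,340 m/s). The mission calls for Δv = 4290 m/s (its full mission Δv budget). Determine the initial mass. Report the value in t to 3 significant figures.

m₀/m_f = exp(Δv / v_e) = exp(4290 / 4340.0) = exp(0.9885) = 2.6871.
m₀ = m_f × 2.6871 = 139 × 2.6871 = 373.507 t.

initial mass ≈ 374 t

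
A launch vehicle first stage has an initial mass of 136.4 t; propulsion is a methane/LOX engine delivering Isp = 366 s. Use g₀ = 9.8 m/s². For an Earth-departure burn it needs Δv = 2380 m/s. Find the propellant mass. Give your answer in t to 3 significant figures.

propellant mass ≈ 66.2 t

v_e = Isp · g₀ = 366 × 9.8 = 3586.8 m/s.
m₀/m_f = exp(Δv / v_e) = exp(2380 / 3586.8) = exp(0.6635) = 1.9417.
m_f = 136.4 / 1.9417 = 70.2477 t, so propellant = m₀ − m_f = 136.4 − 70.2477 = 66.1523 t.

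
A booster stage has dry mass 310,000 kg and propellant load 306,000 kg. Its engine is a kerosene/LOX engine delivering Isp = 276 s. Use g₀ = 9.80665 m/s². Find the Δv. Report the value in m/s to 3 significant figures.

Δv ≈ 1860 m/s

v_e = Isp · g₀ = 276 × 9.80665 = 2706.6 m/s.
m₀ = m_dry + m_prop = 310,000 + 306,000 = 616,000 kg.
Δv = v_e · ln(m₀/m_f) = 2706.6 × ln(1.987) = 2706.6 × 0.6867 ≈ 1858.6 m/s.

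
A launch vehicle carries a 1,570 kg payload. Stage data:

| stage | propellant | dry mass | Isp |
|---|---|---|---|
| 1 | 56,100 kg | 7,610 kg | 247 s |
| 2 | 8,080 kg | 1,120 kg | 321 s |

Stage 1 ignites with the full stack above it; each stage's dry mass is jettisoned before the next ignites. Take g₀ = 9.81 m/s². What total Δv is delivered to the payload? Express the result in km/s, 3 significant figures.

Ignition mass of stage 1 = 56,100+7,610 + 8,080+1,120 + 1,570 = 74,480 kg.
Stage 1: m₀ = 74,480 kg, m_f = 74,480 − 56,100 = 18,380 kg; Δv = 247×9.81×ln(4.052) = 2423.1×1.3993 ≈ 3391 m/s.
Stage 2: m₀ = 10,770 kg, m_f = 10,770 − 8,080 = 2,690 kg; Δv = 321×9.81×ln(4.004) = 3149.0×1.3872 ≈ 4368 m/s.
Total Δv = 3391 + 4368 = 7759 m/s.

Δv ≈ 7.76 km/s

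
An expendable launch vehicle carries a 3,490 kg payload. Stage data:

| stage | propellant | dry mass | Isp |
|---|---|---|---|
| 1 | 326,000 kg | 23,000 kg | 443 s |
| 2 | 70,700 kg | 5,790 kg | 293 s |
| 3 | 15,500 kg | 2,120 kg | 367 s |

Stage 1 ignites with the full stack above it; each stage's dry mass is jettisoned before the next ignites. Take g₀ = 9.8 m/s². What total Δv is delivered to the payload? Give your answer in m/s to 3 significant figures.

Ignition mass of stage 1 = 326,000+23,000 + 70,700+5,790 + 15,500+2,120 + 3,490 = 446,600 kg.
Stage 1: m₀ = 446,600 kg, m_f = 446,600 − 326,000 = 120,600 kg; Δv = 443×9.8×ln(3.703) = 4341.4×1.3092 ≈ 5684 m/s.
Stage 2: m₀ = 97,600 kg, m_f = 97,600 − 70,700 = 26,900 kg; Δv = 293×9.8×ln(3.628) = 2871.4×1.2888 ≈ 3701 m/s.
Stage 3: m₀ = 21,110 kg, m_f = 21,110 − 15,500 = 5,610 kg; Δv = 367×9.8×ln(3.763) = 3596.6×1.3252 ≈ 4766 m/s.
Total Δv = 5684 + 3701 + 4766 = 14151 m/s.

Δv ≈ 14200 m/s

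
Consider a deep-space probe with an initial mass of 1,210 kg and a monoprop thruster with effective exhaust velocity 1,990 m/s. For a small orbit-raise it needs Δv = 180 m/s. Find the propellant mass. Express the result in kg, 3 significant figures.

propellant mass ≈ 105 kg

m₀/m_f = exp(Δv / v_e) = exp(180 / 1990.0) = exp(0.0905) = 1.0947.
m_f = 1,210 / 1.0947 = 1,105.33 kg, so propellant = m₀ − m_f = 1,210 − 1,105.33 = 104.67 kg.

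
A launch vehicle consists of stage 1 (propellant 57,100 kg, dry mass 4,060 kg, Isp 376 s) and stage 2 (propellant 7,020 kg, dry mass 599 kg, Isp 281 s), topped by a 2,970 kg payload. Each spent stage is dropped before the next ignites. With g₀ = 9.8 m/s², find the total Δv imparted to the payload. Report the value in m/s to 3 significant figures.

Ignition mass of stage 1 = 57,100+4,060 + 7,020+599 + 2,970 = 71,749 kg.
Stage 1: m₀ = 71,749 kg, m_f = 71,749 − 57,100 = 14,649 kg; Δv = 376×9.8×ln(4.898) = 3684.8×1.5888 ≈ 5854 m/s.
Stage 2: m₀ = 10,589 kg, m_f = 10,589 − 7,020 = 3,569 kg; Δv = 281×9.8×ln(2.967) = 2753.8×1.0875 ≈ 2995 m/s.
Total Δv = 5854 + 2995 = 8849 m/s.

Δv ≈ 8850 m/s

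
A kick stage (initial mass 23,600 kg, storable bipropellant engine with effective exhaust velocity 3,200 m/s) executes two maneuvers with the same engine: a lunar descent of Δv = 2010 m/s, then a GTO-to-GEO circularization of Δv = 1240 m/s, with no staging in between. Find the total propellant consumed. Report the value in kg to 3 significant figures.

total propellant consumed ≈ 15100 kg

After the first burn: m = 23600 × exp(−2010/3200.0) = 23600 × 0.53359 = 12,592.7 kg.
After the second burn: m = 12,592.7 × exp(−1240/3200.0) = 12,592.7 × 0.67875 = 8,547.3 kg.
Total propellant = m₀ − m_final = 23600 − 8,547.3 = 15,052.7 kg.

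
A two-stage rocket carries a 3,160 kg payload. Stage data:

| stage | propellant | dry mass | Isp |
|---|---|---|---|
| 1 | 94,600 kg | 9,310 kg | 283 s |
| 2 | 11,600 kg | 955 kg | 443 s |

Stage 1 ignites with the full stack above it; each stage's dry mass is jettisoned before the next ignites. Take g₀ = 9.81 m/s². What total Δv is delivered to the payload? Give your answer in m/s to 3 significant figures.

Ignition mass of stage 1 = 94,600+9,310 + 11,600+955 + 3,160 = 119,625 kg.
Stage 1: m₀ = 119,625 kg, m_f = 119,625 − 94,600 = 25,025 kg; Δv = 283×9.81×ln(4.78) = 2776.2×1.5645 ≈ 4343 m/s.
Stage 2: m₀ = 15,715 kg, m_f = 15,715 − 11,600 = 4,115 kg; Δv = 443×9.81×ln(3.819) = 4345.8×1.3400 ≈ 5823 m/s.
Total Δv = 4343 + 5823 = 10166 m/s.

Δv ≈ 10200 m/s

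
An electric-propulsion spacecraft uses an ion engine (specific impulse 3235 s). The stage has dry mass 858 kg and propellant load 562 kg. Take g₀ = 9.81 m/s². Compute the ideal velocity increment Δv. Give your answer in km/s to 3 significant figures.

Δv ≈ 16.0 km/s

v_e = Isp · g₀ = 3235 × 9.81 = 31735.4 m/s.
m₀ = m_dry + m_prop = 858 + 562 = 1,420 kg.
Δv = v_e · ln(m₀/m_f) = 31735.4 × ln(1.655) = 31735.4 × 0.5038 ≈ 15988.5 m/s.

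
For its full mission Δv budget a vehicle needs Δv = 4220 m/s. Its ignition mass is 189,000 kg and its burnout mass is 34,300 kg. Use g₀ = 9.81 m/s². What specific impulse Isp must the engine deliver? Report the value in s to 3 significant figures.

ln(m₀/m_f) = ln(189000/34300) = ln(5.51) = 1.7066.
By the Tsiolkovsky rocket equation, v_e = Δv / ln(m₀/m_f) = 4220 / 1.7066 = 2472.8 m/s.
Isp = v_e / g₀ = 2472.8 / 9.81 = 252.1 s.

Isp ≈ 252 s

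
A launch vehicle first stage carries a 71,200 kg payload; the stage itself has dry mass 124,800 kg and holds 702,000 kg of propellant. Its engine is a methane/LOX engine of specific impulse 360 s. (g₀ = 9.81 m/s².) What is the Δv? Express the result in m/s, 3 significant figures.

v_e = Isp · g₀ = 360 × 9.81 = 3531.6 m/s.
m₀ = payload + dry + propellant = 71,200 + 124,800 + 702,000 = 898,000 kg.
m_f = payload + dry = 71,200 + 124,800 = 196,000 kg.
From the ideal rocket equation, Δv = v_e · ln(m₀/m_f) = 3531.6 × ln(4.582) = 3531.6 × 1.5221 ≈ 5375.3 m/s.

Δv ≈ 5380 m/s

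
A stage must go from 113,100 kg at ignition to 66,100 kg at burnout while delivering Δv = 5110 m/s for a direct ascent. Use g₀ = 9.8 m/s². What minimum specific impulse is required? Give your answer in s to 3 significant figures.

Isp ≈ 971 s

ln(m₀/m_f) = ln(113100/66100) = ln(1.711) = 0.5371.
Using Δv = v_e ln(m₀/m_f): v_e = Δv / ln(m₀/m_f) = 5110 / 0.5371 = 9514.0 m/s.
Isp = v_e / g₀ = 9514.0 / 9.8 = 970.8 s.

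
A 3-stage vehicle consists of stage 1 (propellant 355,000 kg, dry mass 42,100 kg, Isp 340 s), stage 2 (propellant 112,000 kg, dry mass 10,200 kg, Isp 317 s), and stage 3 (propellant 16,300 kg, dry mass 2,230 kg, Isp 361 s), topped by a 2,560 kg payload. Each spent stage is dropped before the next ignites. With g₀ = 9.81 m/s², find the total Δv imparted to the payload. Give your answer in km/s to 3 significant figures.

Ignition mass of stage 1 = 355,000+42,100 + 112,000+10,200 + 16,300+2,230 + 2,560 = 540,390 kg.
Stage 1: m₀ = 540,390 kg, m_f = 540,390 − 355,000 = 185,390 kg; Δv = 340×9.81×ln(2.915) = 3335.4×1.0698 ≈ 3568 m/s.
Stage 2: m₀ = 143,290 kg, m_f = 143,290 − 112,000 = 31,290 kg; Δv = 317×9.81×ln(4.579) = 3109.8×1.5216 ≈ 4732 m/s.
Stage 3: m₀ = 21,090 kg, m_f = 21,090 − 16,300 = 4,790 kg; Δv = 361×9.81×ln(4.403) = 3541.4×1.4823 ≈ 5249 m/s.
Total Δv = 3568 + 4732 + 5249 = 13549 m/s.

Δv ≈ 13.5 km/s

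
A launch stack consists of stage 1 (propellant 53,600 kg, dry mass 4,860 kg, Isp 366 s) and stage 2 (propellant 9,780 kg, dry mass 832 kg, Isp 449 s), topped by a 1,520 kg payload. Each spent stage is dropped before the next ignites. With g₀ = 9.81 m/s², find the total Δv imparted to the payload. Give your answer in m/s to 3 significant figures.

Δv ≈ 12300 m/s

Ignition mass of stage 1 = 53,600+4,860 + 9,780+832 + 1,520 = 70,592 kg.
Stage 1: m₀ = 70,592 kg, m_f = 70,592 − 53,600 = 16,992 kg; Δv = 366×9.81×ln(4.154) = 3590.5×1.4242 ≈ 5113 m/s.
Stage 2: m₀ = 12,132 kg, m_f = 12,132 − 9,780 = 2,352 kg; Δv = 449×9.81×ln(5.158) = 4404.7×1.6406 ≈ 7226 m/s.
Total Δv = 5113 + 7226 = 12339 m/s.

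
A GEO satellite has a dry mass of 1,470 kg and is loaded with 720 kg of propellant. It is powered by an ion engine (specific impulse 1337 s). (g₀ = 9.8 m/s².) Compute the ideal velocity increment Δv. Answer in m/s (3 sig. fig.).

v_e = Isp · g₀ = 1337 × 9.8 = 13102.6 m/s.
m₀ = m_dry + m_prop = 1,470 + 720 = 2,190 kg.
Using Δv = v_e ln(m₀/m_f): Δv = v_e · ln(m₀/m_f) = 13102.6 × ln(1.49) = 13102.6 × 0.3986 ≈ 5223.2 m/s.

Δv ≈ 5220 m/s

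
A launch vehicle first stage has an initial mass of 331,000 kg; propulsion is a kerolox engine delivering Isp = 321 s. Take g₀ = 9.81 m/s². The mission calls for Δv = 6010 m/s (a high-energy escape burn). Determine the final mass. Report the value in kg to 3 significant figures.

v_e = Isp · g₀ = 321 × 9.81 = 3149.0 m/s.
Rocket equation: m₀/m_f = exp(Δv / v_e) = exp(6010 / 3149.0) = exp(1.9085) = 6.7432.
m_f = m₀ / 6.7432 = 331,000 / 6.7432 = 49,086.5 kg.

final mass ≈ 49100 kg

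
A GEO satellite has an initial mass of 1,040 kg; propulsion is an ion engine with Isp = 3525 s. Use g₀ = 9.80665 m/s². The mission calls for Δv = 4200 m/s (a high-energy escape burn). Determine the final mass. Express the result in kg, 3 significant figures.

final mass ≈ 921 kg

v_e = Isp · g₀ = 3525 × 9.80665 = 34568.4 m/s.
Rocket equation: m₀/m_f = exp(Δv / v_e) = exp(4200 / 34568.4) = exp(0.1215) = 1.1292.
m_f = m₀ / 1.1292 = 1,040 / 1.1292 = 921.006 kg.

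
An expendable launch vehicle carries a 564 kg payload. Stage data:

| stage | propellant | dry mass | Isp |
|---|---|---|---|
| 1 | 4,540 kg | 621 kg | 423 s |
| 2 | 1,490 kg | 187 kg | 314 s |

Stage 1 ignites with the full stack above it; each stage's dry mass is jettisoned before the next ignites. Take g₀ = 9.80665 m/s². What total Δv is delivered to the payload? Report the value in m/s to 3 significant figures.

Ignition mass of stage 1 = 4,540+621 + 1,490+187 + 564 = 7,402 kg.
Stage 1: m₀ = 7,402 kg, m_f = 7,402 − 4,540 = 2,862 kg; Δv = 423×9.80665×ln(2.586) = 4148.2×0.9502 ≈ 3942 m/s.
Stage 2: m₀ = 2,241 kg, m_f = 2,241 − 1,490 = 751 kg; Δv = 314×9.80665×ln(2.984) = 3079.3×1.0933 ≈ 3366 m/s.
Total Δv = 3942 + 3366 = 7308 m/s.

Δv ≈ 7310 m/s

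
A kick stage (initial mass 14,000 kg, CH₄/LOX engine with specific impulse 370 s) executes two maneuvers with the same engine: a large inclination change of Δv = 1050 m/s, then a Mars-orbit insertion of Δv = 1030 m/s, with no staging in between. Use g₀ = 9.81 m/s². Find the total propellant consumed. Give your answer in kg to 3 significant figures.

total propellant consumed ≈ 6110 kg

v_e = Isp · g₀ = 370 × 9.81 = 3629.7 m/s.
After the first burn: m = 14000 × exp(−1050/3629.7) = 14000 × 0.74880 = 10,483.2 kg.
After the second burn: m = 10,483.2 × exp(−1030/3629.7) = 10,483.2 × 0.75294 = 7,893.22 kg.
Total propellant = m₀ − m_final = 14000 − 7,893.22 = 6,106.78 kg.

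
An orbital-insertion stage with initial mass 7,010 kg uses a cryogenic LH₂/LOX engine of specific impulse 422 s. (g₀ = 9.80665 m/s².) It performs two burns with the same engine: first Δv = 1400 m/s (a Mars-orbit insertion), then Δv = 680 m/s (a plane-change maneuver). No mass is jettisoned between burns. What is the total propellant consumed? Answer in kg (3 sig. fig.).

total propellant consumed ≈ 2770 kg

v_e = Isp · g₀ = 422 × 9.80665 = 4138.4 m/s.
After the first burn: m = 7010 × exp(−1400/4138.4) = 7010 × 0.71299 = 4,998.06 kg.
After the second burn: m = 4,998.06 × exp(−680/4138.4) = 4,998.06 × 0.84848 = 4,240.75 kg.
Total propellant = m₀ − m_final = 7010 − 4,240.75 = 2,769.25 kg.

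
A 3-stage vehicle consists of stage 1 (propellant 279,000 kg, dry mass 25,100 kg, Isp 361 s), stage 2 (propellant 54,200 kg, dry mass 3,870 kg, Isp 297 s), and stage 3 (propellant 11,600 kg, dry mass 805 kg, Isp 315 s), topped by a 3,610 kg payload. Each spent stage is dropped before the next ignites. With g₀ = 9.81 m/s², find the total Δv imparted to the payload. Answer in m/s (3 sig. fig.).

Δv ≈ 12600 m/s

Ignition mass of stage 1 = 279,000+25,100 + 54,200+3,870 + 11,600+805 + 3,610 = 378,185 kg.
Stage 1: m₀ = 378,185 kg, m_f = 378,185 − 279,000 = 99,185 kg; Δv = 361×9.81×ln(3.813) = 3541.4×1.3384 ≈ 4740 m/s.
Stage 2: m₀ = 74,085 kg, m_f = 74,085 − 54,200 = 19,885 kg; Δv = 297×9.81×ln(3.726) = 2913.6×1.3152 ≈ 3832 m/s.
Stage 3: m₀ = 16,015 kg, m_f = 16,015 − 11,600 = 4,415 kg; Δv = 315×9.81×ln(3.627) = 3090.2×1.2885 ≈ 3982 m/s.
Total Δv = 4740 + 3832 + 3982 = 12554 m/s.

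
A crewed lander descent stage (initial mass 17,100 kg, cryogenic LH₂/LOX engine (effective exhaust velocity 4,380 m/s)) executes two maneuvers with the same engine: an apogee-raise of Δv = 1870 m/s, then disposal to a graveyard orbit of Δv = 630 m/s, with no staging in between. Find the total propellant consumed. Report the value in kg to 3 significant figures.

After the first burn: m = 17100 × exp(−1870/4380.0) = 17100 × 0.65250 = 11,157.8 kg.
After the second burn: m = 11,157.8 × exp(−630/4380.0) = 11,157.8 × 0.86603 = 9,662.99 kg.
Total propellant = m₀ − m_final = 17100 − 9,662.99 = 7,437.01 kg.

total propellant consumed ≈ 7440 kg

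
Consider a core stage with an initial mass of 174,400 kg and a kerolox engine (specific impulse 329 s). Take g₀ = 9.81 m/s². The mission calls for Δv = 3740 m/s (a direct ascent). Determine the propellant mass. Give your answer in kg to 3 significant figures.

propellant mass ≈ 120000 kg

v_e = Isp · g₀ = 329 × 9.81 = 3227.5 m/s.
By the Tsiolkovsky rocket equation, m₀/m_f = exp(Δv / v_e) = exp(3740 / 3227.5) = exp(1.1588) = 3.1861.
m_f = 174,400 / 3.1861 = 54,737.8 kg, so propellant = m₀ − m_f = 174,400 − 54,737.8 = 119,662.2 kg.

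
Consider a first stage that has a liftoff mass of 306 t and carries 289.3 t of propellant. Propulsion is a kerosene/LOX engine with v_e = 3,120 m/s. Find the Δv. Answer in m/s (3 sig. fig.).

Δv ≈ 9070 m/s

m_f = m₀ − m_prop = 306 − 289.3 = 16.7 t.
Using Δv = v_e ln(m₀/m_f): Δv = v_e · ln(m₀/m_f) = 3120.0 × ln(18.32) = 3120.0 × 2.9082 ≈ 9073.5 m/s.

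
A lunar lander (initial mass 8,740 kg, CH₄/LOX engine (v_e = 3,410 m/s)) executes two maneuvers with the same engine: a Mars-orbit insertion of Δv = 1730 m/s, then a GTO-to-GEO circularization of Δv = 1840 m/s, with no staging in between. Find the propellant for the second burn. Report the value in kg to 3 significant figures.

After the first burn: m = 8740 × exp(−1730/3410.0) = 8740 × 0.60210 = 5,262.35 kg.
After the second burn: m = 5,262.35 × exp(−1840/3410.0) = 5,262.35 × 0.58299 = 3,067.9 kg.
Second-burn propellant = 5,262.35 − 3,067.9 = 2,194.45 kg.

propellant for the second burn ≈ 2190 kg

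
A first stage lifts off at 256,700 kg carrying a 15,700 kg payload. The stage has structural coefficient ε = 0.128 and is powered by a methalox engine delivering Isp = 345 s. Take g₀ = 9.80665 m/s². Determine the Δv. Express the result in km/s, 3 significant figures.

Stage wet mass = m₀ − payload = 256,700 − 15,700 = 241,000 kg.
Stage dry mass = ε × stage wet mass = 0.128 × 241,000 = 30,848 kg.
Burnout mass m_f = stage dry + payload = 30,848 + 15,700 = 46,548 kg.
v_e = Isp · g₀ = 345 × 9.80665 = 3383.3 m/s.
By the Tsiolkovsky rocket equation, Δv = v_e · ln(256,700/46,548) = 3383.3 × ln(5.515) = 3383.3 × 1.7074 ≈ 5777 m/s.

Δv ≈ 5.78 km/s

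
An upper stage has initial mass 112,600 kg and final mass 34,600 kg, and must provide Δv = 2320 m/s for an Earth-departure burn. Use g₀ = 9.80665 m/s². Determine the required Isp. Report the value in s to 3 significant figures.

Isp ≈ 200 s

ln(m₀/m_f) = ln(112600/34600) = ln(3.254) = 1.1800.
v_e = Δv / ln(m₀/m_f) = 2320 / 1.1800 = 1966.1 m/s.
Isp = v_e / g₀ = 1966.1 / 9.80665 = 200.5 s.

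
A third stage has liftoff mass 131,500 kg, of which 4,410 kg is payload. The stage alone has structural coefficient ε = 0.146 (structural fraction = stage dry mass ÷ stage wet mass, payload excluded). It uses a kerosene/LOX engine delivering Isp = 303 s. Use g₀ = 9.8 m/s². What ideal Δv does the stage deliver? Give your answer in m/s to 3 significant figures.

Δv ≈ 5180 m/s

Stage wet mass = m₀ − payload = 131,500 − 4,410 = 127,090 kg.
Stage dry mass = ε × stage wet mass = 0.146 × 127,090 = 18,555.1 kg.
Burnout mass m_f = stage dry + payload = 18,555.1 + 4,410 = 22,965.1 kg.
v_e = Isp · g₀ = 303 × 9.8 = 2969.4 m/s.
Rocket equation: Δv = v_e · ln(131,500/22,965.1) = 2969.4 × ln(5.726) = 2969.4 × 1.7450 ≈ 5182 m/s.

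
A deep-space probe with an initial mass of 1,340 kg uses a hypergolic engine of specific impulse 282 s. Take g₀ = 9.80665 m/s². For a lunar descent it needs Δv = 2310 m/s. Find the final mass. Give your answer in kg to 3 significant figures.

v_e = Isp · g₀ = 282 × 9.80665 = 2765.5 m/s.
By the Tsiolkovsky rocket equation, m₀/m_f = exp(Δv / v_e) = exp(2310 / 2765.5) = exp(0.8353) = 2.3055.
m_f = m₀ / 2.3055 = 1,340 / 2.3055 = 581.219 kg.

final mass ≈ 581 kg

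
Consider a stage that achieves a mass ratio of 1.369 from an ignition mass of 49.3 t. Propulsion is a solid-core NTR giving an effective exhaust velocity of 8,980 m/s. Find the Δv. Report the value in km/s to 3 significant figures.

By the Tsiolkovsky rocket equation, Δv = v_e · ln(1.369) = 8980.0 × 0.3141 ≈ 2820.4 m/s.

Δv ≈ 2.82 km/s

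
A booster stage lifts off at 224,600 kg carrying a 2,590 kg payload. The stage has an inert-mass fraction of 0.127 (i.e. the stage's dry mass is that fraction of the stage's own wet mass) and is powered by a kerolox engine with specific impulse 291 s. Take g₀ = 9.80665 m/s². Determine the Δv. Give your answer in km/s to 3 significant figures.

Stage wet mass = m₀ − payload = 224,600 − 2,590 = 222,010 kg.
Stage dry mass = ε × stage wet mass = 0.127 × 222,010 = 28,195.3 kg.
Burnout mass m_f = stage dry + payload = 28,195.3 + 2,590 = 30,785.3 kg.
v_e = Isp · g₀ = 291 × 9.80665 = 2853.7 m/s.
Rocket equation: Δv = v_e · ln(224,600/30,785.3) = 2853.7 × ln(7.296) = 2853.7 × 1.9873 ≈ 5671 m/s.

Δv ≈ 5.67 km/s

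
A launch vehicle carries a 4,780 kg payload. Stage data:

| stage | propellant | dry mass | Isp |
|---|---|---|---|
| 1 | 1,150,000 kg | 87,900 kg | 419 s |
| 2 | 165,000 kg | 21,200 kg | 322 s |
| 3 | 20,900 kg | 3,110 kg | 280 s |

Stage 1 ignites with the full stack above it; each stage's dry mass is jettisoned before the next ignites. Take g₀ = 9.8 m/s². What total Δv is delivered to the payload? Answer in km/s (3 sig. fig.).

Ignition mass of stage 1 = 1,150,000+87,900 + 165,000+21,200 + 20,900+3,110 + 4,780 = 1,452,890 kg.
Stage 1: m₀ = 1,452,890 kg, m_f = 1,452,890 − 1,150,000 = 302,890 kg; Δv = 419×9.8×ln(4.797) = 4106.2×1.5679 ≈ 6438 m/s.
Stage 2: m₀ = 214,990 kg, m_f = 214,990 − 165,000 = 49,990 kg; Δv = 322×9.8×ln(4.301) = 3155.6×1.4588 ≈ 4603 m/s.
Stage 3: m₀ = 28,790 kg, m_f = 28,790 − 20,900 = 7,890 kg; Δv = 280×9.8×ln(3.649) = 2744.0×1.2944 ≈ 3552 m/s.
Total Δv = 6438 + 4603 + 3552 = 14593 m/s.

Δv ≈ 14.6 km/s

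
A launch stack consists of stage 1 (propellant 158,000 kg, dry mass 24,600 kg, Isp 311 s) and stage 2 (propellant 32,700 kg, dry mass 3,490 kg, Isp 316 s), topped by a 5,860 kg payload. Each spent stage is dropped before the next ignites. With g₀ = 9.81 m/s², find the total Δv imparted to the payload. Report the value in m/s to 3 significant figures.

Ignition mass of stage 1 = 158,000+24,600 + 32,700+3,490 + 5,860 = 224,650 kg.
Stage 1: m₀ = 224,650 kg, m_f = 224,650 − 158,000 = 66,650 kg; Δv = 311×9.81×ln(3.371) = 3050.9×1.2151 ≈ 3707 m/s.
Stage 2: m₀ = 42,050 kg, m_f = 42,050 − 32,700 = 9,350 kg; Δv = 316×9.81×ln(4.497) = 3100.0×1.5035 ≈ 4661 m/s.
Total Δv = 3707 + 4661 = 8368 m/s.

Δv ≈ 8370 m/s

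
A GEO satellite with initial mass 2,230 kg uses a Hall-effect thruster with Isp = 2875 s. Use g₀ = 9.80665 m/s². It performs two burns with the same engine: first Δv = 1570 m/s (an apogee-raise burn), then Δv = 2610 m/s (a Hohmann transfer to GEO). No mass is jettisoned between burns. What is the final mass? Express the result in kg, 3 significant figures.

final mass ≈ 1920 kg

v_e = Isp · g₀ = 2875 × 9.80665 = 28194.1 m/s.
After the first burn: m = 2230 × exp(−1570/28194.1) = 2230 × 0.94584 = 2,109.22 kg.
After the second burn: m = 2,109.22 × exp(−2610/28194.1) = 2,109.22 × 0.91158 = 1,922.72 kg.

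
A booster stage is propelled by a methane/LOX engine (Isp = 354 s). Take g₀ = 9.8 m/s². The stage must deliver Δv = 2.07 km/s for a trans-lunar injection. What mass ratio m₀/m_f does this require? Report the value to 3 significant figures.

mass ratio ≈ 1.82

v_e = Isp · g₀ = 354 × 9.8 = 3469.2 m/s.
Rocket equation: m₀/m_f = exp(Δv / v_e) = exp(2070 / 3469.2) = exp(0.5967) = 1.8161.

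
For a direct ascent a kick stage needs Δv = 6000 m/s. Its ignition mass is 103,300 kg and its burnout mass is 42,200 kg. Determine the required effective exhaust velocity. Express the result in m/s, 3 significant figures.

v_e ≈ 6700 m/s

ln(m₀/m_f) = ln(103300/42200) = ln(2.448) = 0.8952.
From the ideal rocket equation, v_e = Δv / ln(m₀/m_f) = 6000 / 0.8952 = 6702.3 m/s.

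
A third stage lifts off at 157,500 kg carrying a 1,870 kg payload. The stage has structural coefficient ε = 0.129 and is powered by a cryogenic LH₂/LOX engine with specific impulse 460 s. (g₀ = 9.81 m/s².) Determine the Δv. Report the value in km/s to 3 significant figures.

Stage wet mass = m₀ − payload = 157,500 − 1,870 = 155,630 kg.
Stage dry mass = ε × stage wet mass = 0.129 × 155,630 = 20,076.3 kg.
Burnout mass m_f = stage dry + payload = 20,076.3 + 1,870 = 21,946.3 kg.
v_e = Isp · g₀ = 460 × 9.81 = 4512.6 m/s.
By the Tsiolkovsky rocket equation, Δv = v_e · ln(157,500/21,946.3) = 4512.6 × ln(7.177) = 4512.6 × 1.9708 ≈ 8894 m/s.

Δv ≈ 8.89 km/s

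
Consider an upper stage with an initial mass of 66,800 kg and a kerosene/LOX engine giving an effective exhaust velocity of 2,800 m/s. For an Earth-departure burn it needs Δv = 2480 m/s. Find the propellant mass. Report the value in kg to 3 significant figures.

m₀/m_f = exp(Δv / v_e) = exp(2480 / 2800.0) = exp(0.8857) = 2.4247.
m_f = 66,800 / 2.4247 = 27,549.8 kg, so propellant = m₀ − m_f = 66,800 − 27,549.8 = 39,250.2 kg.

propellant mass ≈ 39300 kg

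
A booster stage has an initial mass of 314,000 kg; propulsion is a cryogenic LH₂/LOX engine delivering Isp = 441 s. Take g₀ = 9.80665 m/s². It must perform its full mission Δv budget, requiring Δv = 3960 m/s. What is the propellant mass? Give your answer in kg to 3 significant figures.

propellant mass ≈ 188000 kg

v_e = Isp · g₀ = 441 × 9.80665 = 4324.7 m/s.
m₀/m_f = exp(Δv / v_e) = exp(3960 / 4324.7) = exp(0.9157) = 2.4984.
m_f = 314,000 / 2.4984 = 125,680 kg, so propellant = m₀ − m_f = 314,000 − 125,680 = 188,320 kg.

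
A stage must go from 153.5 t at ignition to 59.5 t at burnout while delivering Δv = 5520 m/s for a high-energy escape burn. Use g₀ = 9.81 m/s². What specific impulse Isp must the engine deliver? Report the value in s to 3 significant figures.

ln(m₀/m_f) = ln(153500/59500) = ln(2.58) = 0.9477.
From the ideal rocket equation, v_e = Δv / ln(m₀/m_f) = 5520 / 0.9477 = 5824.5 m/s.
Isp = v_e / g₀ = 5824.5 / 9.81 = 593.7 s.

Isp ≈ 594 s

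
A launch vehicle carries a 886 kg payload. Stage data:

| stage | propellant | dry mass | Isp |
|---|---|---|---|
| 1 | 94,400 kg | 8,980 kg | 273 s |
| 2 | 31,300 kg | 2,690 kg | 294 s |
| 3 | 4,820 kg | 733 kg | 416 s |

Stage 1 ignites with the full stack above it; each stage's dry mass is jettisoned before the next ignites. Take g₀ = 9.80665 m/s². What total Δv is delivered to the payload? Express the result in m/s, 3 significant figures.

Δv ≈ 12800 m/s

Ignition mass of stage 1 = 94,400+8,980 + 31,300+2,690 + 4,820+733 + 886 = 143,809 kg.
Stage 1: m₀ = 143,809 kg, m_f = 143,809 − 94,400 = 49,409 kg; Δv = 273×9.80665×ln(2.911) = 2677.2×1.0684 ≈ 2860 m/s.
Stage 2: m₀ = 40,429 kg, m_f = 40,429 − 31,300 = 9,129 kg; Δv = 294×9.80665×ln(4.429) = 2883.2×1.4881 ≈ 4290 m/s.
Stage 3: m₀ = 6,439 kg, m_f = 6,439 − 4,820 = 1,619 kg; Δv = 416×9.80665×ln(3.977) = 4079.6×1.3806 ≈ 5632 m/s.
Total Δv = 2860 + 4290 + 5632 = 12782 m/s.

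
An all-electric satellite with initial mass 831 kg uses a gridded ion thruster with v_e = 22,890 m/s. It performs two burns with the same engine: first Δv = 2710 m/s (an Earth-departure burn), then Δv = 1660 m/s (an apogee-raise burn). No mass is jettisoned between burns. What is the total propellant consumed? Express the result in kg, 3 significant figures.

After the first burn: m = 831 × exp(−2710/22890.0) = 831 × 0.88835 = 738.219 kg.
After the second burn: m = 738.219 × exp(−1660/22890.0) = 738.219 × 0.93005 = 686.581 kg.
Total propellant = m₀ − m_final = 831 − 686.581 = 144.419 kg.

total propellant consumed ≈ 144 kg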